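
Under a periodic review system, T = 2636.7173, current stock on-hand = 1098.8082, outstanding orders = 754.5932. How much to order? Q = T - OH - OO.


Inventory position = OH + OO = 1098.8082 + 754.5932 = 1853.4014
Q = 2636.7173 - 1853.4014 = 783.3159

783.3159 units


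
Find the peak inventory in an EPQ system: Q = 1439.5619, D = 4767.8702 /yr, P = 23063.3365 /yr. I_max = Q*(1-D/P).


D/P = 0.2067
1 - D/P = 0.7933
I_max = 1439.5619 * 0.7933 = 1141.9621

1141.9621 units


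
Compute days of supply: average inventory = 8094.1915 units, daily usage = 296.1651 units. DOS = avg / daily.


DOS = 8094.1915 / 296.1651 = 27.3300

27.3300 days


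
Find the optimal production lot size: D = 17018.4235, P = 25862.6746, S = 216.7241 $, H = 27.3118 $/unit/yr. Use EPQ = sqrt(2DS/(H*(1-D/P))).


1 - D/P = 1 - 0.6580 = 0.3420
H*(1-D/P) = 9.3398
2DS = 7376605.0329
EPQ = sqrt(789802.6351) = 888.7084

888.7084 units


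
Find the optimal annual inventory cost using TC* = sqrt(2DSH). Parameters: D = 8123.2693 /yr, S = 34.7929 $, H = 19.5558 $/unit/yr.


2*D*S*H = 11054193.5027
TC* = sqrt(11054193.5027) = 3324.7847

3324.7847 $/yr


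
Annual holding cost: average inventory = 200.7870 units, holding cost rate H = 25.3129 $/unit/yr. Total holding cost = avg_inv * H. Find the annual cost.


Cost = 200.7870 * 25.3129 = 5082.5013

5082.5013 $/yr


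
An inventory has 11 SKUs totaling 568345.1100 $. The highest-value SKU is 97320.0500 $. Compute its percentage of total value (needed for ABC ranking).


Top item = 97320.0500
Total = 568345.1100
Percentage = 97320.0500 / 568345.1100 * 100 = 17.1234

17.1234%


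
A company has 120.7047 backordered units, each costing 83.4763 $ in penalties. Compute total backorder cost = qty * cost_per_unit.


Total = 120.7047 * 83.4763 = 10075.9817

10075.9817 $


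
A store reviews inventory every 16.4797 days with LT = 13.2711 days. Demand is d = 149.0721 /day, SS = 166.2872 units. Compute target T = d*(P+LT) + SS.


P + LT = 29.7508
d*(P+LT) = 149.0721 * 29.7508 = 4435.0142
T = 4435.0142 + 166.2872 = 4601.3014

4601.3014 units


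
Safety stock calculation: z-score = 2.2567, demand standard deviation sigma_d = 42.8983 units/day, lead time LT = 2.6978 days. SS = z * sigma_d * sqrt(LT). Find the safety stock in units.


sqrt(LT) = sqrt(2.6978) = 1.6425
SS = 2.2567 * 42.8983 * 1.6425 = 159.0079

159.0079 units


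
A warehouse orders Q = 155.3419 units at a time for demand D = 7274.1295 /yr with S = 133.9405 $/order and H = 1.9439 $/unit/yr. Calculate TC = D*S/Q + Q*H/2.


Ordering cost = D*S/Q = 6271.9752
Holding cost = Q*H/2 = 150.9846
TC = 6271.9752 + 150.9846 = 6422.9597

6422.9597 $/yr


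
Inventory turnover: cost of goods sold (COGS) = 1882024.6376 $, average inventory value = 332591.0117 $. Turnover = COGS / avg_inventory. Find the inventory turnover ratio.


Turnover = 1882024.6376 / 332591.0117 = 5.6587

5.6587


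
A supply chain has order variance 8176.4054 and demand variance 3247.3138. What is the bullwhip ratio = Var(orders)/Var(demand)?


BW = 8176.4054 / 3247.3138 = 2.5179

2.5179


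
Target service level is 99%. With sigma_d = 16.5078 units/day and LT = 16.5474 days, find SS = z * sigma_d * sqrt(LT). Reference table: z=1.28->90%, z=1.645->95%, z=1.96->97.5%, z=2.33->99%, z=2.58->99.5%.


From the table, SL = 99% corresponds to z = 2.33
sqrt(LT) = sqrt(16.5474) = 4.0678
SS = 2.33 * 16.5078 * 4.0678 = 156.4624

156.4624 units


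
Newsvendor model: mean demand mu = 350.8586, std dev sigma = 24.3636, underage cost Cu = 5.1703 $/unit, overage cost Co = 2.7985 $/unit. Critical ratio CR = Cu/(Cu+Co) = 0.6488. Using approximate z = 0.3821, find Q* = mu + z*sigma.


CR = Cu/(Cu+Co) = 5.1703/(5.1703+2.7985) = 0.6488
z = 0.3821
Q* = 350.8586 + 0.3821 * 24.3636 = 360.1679

360.1679 units


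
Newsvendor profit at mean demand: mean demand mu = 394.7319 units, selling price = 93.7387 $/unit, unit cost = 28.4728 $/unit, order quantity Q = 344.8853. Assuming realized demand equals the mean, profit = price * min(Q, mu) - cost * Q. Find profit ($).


Sales at mu = min(344.8853, 394.7319) = 344.8853
Revenue = 93.7387 * 344.8853 = 32329.0997
Total cost = 28.4728 * 344.8853 = 9819.8502
Profit = 32329.0997 - 9819.8502 = 22509.2495

22509.2495 $


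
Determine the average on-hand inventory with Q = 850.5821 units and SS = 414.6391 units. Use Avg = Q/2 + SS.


Q/2 = 425.2910
Avg = 425.2910 + 414.6391 = 839.9301

839.9301 units


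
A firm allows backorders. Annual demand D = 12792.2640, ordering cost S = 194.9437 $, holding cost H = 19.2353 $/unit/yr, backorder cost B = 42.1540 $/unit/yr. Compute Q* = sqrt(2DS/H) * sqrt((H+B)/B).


sqrt(2DS/H) = 509.2064
sqrt((H+B)/B) = 1.2068
Q* = 509.2064 * 1.2068 = 614.4984

614.4984 units


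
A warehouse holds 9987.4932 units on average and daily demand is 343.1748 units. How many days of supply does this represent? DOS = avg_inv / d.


DOS = 9987.4932 / 343.1748 = 29.1032

29.1032 days


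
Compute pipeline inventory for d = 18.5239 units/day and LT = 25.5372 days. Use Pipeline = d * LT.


Pipeline = 18.5239 * 25.5372 = 473.0485

473.0485 units


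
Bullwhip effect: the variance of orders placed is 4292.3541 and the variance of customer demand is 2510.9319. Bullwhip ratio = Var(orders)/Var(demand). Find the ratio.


BW = 4292.3541 / 2510.9319 = 1.7095

1.7095


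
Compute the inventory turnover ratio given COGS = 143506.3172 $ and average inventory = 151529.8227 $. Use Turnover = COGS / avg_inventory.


Turnover = 143506.3172 / 151529.8227 = 0.9470

0.9470


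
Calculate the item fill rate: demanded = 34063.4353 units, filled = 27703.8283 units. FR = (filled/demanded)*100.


FR = 27703.8283 / 34063.4353 * 100 = 81.3301

81.3301%


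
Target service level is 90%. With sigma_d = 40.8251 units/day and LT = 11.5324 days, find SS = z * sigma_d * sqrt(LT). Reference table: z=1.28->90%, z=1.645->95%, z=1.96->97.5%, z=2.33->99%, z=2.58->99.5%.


From the table, SL = 90% corresponds to z = 1.28
sqrt(LT) = sqrt(11.5324) = 3.3959
SS = 1.28 * 40.8251 * 3.3959 = 177.4586

177.4586 units


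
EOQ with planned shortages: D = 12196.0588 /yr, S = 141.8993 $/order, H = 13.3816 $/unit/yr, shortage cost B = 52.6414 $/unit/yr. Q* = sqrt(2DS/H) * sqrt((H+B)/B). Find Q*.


sqrt(2DS/H) = 508.5818
sqrt((H+B)/B) = 1.1199
Q* = 508.5818 * 1.1199 = 569.5669

569.5669 units


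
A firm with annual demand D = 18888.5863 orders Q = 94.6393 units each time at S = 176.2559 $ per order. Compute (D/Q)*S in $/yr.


Number of orders = D/Q = 199.5850
Cost = 199.5850 * 176.2559 = 35178.0368

35178.0368 $/yr


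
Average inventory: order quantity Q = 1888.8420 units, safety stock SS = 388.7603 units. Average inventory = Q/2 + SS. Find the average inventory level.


Q/2 = 944.4210
Avg = 944.4210 + 388.7603 = 1333.1813

1333.1813 units


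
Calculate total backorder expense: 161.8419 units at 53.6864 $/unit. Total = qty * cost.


Total = 161.8419 * 53.6864 = 8688.7090

8688.7090 $


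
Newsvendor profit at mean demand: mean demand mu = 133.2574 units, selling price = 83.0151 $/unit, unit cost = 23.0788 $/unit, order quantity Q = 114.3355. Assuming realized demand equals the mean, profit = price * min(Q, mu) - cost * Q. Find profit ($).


Sales at mu = min(114.3355, 133.2574) = 114.3355
Revenue = 83.0151 * 114.3355 = 9491.5730
Total cost = 23.0788 * 114.3355 = 2638.7261
Profit = 9491.5730 - 2638.7261 = 6852.8468

6852.8468 $


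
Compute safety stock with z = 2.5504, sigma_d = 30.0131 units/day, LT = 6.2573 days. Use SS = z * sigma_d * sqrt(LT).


sqrt(LT) = sqrt(6.2573) = 2.5015
SS = 2.5504 * 30.0131 * 2.5015 = 191.4752

191.4752 units


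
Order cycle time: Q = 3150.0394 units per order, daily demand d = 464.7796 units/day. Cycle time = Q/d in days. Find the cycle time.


Cycle = 3150.0394 / 464.7796 = 6.7775

6.7775 days


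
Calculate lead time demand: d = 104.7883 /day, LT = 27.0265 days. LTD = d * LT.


LTD = 104.7883 * 27.0265 = 2832.0610

2832.0610 units


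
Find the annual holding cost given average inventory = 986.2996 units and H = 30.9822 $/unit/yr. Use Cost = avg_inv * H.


Cost = 986.2996 * 30.9822 = 30557.7315

30557.7315 $/yr


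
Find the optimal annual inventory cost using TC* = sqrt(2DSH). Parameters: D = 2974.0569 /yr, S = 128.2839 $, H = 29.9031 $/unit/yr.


2*D*S*H = 22817477.8001
TC* = sqrt(22817477.8001) = 4776.7644

4776.7644 $/yr


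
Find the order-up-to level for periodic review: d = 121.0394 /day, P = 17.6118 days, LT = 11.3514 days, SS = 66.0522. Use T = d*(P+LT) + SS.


P + LT = 28.9632
d*(P+LT) = 121.0394 * 28.9632 = 3505.6884
T = 3505.6884 + 66.0522 = 3571.7406

3571.7406 units


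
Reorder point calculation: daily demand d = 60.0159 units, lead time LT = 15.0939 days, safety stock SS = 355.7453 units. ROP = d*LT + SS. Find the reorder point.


d*LT = 60.0159 * 15.0939 = 905.8740
ROP = 905.8740 + 355.7453 = 1261.6193

1261.6193 units


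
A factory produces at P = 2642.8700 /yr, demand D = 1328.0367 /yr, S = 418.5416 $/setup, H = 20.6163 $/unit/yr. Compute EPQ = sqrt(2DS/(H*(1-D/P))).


1 - D/P = 1 - 0.5025 = 0.4975
H*(1-D/P) = 10.2567
2DS = 1111677.2106
EPQ = sqrt(108385.9738) = 329.2203

329.2203 units


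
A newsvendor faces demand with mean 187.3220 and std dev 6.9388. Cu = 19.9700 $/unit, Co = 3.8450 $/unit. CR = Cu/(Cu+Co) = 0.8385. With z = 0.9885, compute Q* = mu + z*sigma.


CR = Cu/(Cu+Co) = 19.9700/(19.9700+3.8450) = 0.8385
z = 0.9885
Q* = 187.3220 + 0.9885 * 6.9388 = 194.1810

194.1810 units


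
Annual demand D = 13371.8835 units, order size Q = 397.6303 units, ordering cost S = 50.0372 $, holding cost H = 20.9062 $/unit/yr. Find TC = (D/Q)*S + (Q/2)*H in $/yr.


Ordering cost = D*S/Q = 1682.6977
Holding cost = Q*H/2 = 4156.4693
TC = 1682.6977 + 4156.4693 = 5839.1670

5839.1670 $/yr


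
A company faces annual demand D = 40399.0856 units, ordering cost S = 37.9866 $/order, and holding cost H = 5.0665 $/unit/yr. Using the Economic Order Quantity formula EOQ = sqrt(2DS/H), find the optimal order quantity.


2*D*S = 2 * 40399.0856 * 37.9866 = 3069247.8101
2*D*S/H = 605792.5215
EOQ = sqrt(605792.5215) = 778.3267

778.3267 units


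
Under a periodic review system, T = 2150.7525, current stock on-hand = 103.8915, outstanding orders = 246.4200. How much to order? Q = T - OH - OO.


Inventory position = OH + OO = 103.8915 + 246.4200 = 350.3115
Q = 2150.7525 - 350.3115 = 1800.4410

1800.4410 units


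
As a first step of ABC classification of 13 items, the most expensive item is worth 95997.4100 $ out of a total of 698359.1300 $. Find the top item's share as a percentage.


Top item = 95997.4100
Total = 698359.1300
Percentage = 95997.4100 / 698359.1300 * 100 = 13.7461

13.7461%


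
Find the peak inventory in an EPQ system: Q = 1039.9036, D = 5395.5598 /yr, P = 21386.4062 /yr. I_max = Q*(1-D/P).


D/P = 0.2523
1 - D/P = 0.7477
I_max = 1039.9036 * 0.7477 = 777.5471

777.5471 units


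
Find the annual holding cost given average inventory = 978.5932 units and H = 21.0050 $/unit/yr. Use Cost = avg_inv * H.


Cost = 978.5932 * 21.0050 = 20555.3502

20555.3502 $/yr


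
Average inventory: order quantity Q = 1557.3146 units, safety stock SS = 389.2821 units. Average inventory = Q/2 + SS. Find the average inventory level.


Q/2 = 778.6573
Avg = 778.6573 + 389.2821 = 1167.9394

1167.9394 units


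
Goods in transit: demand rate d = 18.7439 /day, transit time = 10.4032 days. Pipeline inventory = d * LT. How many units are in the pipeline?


Pipeline = 18.7439 * 10.4032 = 194.9965

194.9965 units


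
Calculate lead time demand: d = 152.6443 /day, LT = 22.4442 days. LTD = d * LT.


LTD = 152.6443 * 22.4442 = 3425.9792

3425.9792 units


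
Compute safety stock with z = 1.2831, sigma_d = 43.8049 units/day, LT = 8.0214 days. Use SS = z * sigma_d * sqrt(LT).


sqrt(LT) = sqrt(8.0214) = 2.8322
SS = 1.2831 * 43.8049 * 2.8322 = 159.1873

159.1873 units


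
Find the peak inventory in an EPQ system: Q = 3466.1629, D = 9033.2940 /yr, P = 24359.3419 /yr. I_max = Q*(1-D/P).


D/P = 0.3708
1 - D/P = 0.6292
I_max = 3466.1629 * 0.6292 = 2180.7887

2180.7887 units


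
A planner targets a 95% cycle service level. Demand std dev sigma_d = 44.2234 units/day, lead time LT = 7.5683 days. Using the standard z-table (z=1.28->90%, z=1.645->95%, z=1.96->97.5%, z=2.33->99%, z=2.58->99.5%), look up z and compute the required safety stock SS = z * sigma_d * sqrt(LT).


From the table, SL = 95% corresponds to z = 1.645
sqrt(LT) = sqrt(7.5683) = 2.7511
SS = 1.645 * 44.2234 * 2.7511 = 200.1323

200.1323 units


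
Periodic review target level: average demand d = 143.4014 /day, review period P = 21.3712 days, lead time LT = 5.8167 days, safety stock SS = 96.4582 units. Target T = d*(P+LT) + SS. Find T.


P + LT = 27.1879
d*(P+LT) = 143.4014 * 27.1879 = 3898.7829
T = 3898.7829 + 96.4582 = 3995.2411

3995.2411 units


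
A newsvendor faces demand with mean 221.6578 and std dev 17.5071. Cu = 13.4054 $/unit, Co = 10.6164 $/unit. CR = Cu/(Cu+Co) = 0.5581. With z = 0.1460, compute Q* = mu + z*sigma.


CR = Cu/(Cu+Co) = 13.4054/(13.4054+10.6164) = 0.5581
z = 0.1460
Q* = 221.6578 + 0.1460 * 17.5071 = 224.2138

224.2138 units


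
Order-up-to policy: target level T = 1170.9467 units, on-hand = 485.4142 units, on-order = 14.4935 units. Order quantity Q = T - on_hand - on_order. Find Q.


Inventory position = OH + OO = 485.4142 + 14.4935 = 499.9077
Q = 1170.9467 - 499.9077 = 671.0390

671.0390 units


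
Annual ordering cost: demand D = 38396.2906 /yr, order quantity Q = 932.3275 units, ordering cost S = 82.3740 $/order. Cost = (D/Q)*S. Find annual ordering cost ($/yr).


Number of orders = D/Q = 41.1833
Cost = 41.1833 * 82.3740 = 3392.4303

3392.4303 $/yr


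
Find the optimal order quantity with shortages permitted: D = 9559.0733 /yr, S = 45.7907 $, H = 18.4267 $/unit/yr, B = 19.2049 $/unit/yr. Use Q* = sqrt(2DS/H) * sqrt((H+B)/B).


sqrt(2DS/H) = 217.9655
sqrt((H+B)/B) = 1.3998
Q* = 217.9655 * 1.3998 = 305.1111

305.1111 units


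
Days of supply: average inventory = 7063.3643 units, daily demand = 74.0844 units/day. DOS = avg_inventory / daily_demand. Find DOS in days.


DOS = 7063.3643 / 74.0844 = 95.3421

95.3421 days


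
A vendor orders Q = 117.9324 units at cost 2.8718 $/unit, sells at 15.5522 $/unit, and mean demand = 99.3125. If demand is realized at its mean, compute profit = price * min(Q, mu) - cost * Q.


Sales at mu = min(117.9324, 99.3125) = 99.3125
Revenue = 15.5522 * 99.3125 = 1544.5279
Total cost = 2.8718 * 117.9324 = 338.6783
Profit = 1544.5279 - 338.6783 = 1205.8496

1205.8496 $


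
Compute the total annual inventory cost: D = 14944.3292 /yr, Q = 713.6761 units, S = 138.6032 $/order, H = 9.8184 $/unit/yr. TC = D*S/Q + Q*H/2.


Ordering cost = D*S/Q = 2902.3416
Holding cost = Q*H/2 = 3503.5787
TC = 2902.3416 + 3503.5787 = 6405.9203

6405.9203 $/yr


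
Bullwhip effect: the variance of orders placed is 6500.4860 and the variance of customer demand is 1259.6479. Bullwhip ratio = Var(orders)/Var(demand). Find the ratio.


BW = 6500.4860 / 1259.6479 = 5.1606

5.1606


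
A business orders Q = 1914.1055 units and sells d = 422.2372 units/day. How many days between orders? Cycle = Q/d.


Cycle = 1914.1055 / 422.2372 = 4.5332

4.5332 days


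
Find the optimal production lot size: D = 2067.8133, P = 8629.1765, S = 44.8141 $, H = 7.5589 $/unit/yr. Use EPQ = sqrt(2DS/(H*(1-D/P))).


1 - D/P = 1 - 0.2396 = 0.7604
H*(1-D/P) = 5.7476
2DS = 185334.3840
EPQ = sqrt(32245.7641) = 179.5711

179.5711 units


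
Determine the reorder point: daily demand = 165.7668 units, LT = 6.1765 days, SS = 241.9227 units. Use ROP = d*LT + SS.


d*LT = 165.7668 * 6.1765 = 1023.8586
ROP = 1023.8586 + 241.9227 = 1265.7813

1265.7813 units


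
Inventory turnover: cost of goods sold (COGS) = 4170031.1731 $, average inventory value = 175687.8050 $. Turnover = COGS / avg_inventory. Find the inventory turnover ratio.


Turnover = 4170031.1731 / 175687.8050 = 23.7355

23.7355


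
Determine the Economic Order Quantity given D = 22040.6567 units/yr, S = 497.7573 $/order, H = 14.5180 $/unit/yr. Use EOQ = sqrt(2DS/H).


2*D*S = 2 * 22040.6567 * 497.7573 = 21941795.5384
2*D*S/H = 1511351.1185
EOQ = sqrt(1511351.1185) = 1229.3702

1229.3702 units


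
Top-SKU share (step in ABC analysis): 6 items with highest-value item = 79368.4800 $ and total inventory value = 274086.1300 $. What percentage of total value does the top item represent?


Top item = 79368.4800
Total = 274086.1300
Percentage = 79368.4800 / 274086.1300 * 100 = 28.9575

28.9575%


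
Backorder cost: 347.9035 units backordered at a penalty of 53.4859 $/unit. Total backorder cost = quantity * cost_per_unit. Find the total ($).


Total = 347.9035 * 53.4859 = 18607.9318

18607.9318 $


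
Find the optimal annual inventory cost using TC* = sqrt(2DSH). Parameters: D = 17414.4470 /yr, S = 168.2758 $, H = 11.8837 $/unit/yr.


2*D*S*H = 69648701.9935
TC* = sqrt(69648701.9935) = 8345.5798

8345.5798 $/yr


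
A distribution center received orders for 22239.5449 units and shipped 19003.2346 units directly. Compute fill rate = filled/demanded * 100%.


FR = 19003.2346 / 22239.5449 * 100 = 85.4479

85.4479%


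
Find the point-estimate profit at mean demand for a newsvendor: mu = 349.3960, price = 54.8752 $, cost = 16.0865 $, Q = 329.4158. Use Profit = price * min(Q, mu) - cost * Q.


Sales at mu = min(329.4158, 349.3960) = 329.4158
Revenue = 54.8752 * 329.4158 = 18076.7579
Total cost = 16.0865 * 329.4158 = 5299.1473
Profit = 18076.7579 - 5299.1473 = 12777.6106

12777.6106 $


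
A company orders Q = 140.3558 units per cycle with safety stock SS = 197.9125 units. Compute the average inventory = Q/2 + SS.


Q/2 = 70.1779
Avg = 70.1779 + 197.9125 = 268.0904

268.0904 units


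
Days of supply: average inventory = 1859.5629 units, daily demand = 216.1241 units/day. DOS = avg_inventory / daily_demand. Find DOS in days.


DOS = 1859.5629 / 216.1241 = 8.6041

8.6041 days


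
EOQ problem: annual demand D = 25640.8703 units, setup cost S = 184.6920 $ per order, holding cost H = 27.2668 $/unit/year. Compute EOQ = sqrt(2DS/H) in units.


2*D*S = 2 * 25640.8703 * 184.6920 = 9471327.2349
2*D*S/H = 347357.4910
EOQ = sqrt(347357.4910) = 589.3704

589.3704 units


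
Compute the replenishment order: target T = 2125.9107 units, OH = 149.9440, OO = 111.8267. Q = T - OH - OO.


Inventory position = OH + OO = 149.9440 + 111.8267 = 261.7707
Q = 2125.9107 - 261.7707 = 1864.1400

1864.1400 units


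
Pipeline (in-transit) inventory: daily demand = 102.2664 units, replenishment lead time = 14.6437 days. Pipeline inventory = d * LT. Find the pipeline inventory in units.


Pipeline = 102.2664 * 14.6437 = 1497.5585

1497.5585 units


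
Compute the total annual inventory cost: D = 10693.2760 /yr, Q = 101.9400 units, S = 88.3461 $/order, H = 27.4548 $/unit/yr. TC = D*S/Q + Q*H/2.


Ordering cost = D*S/Q = 9267.3066
Holding cost = Q*H/2 = 1399.3712
TC = 9267.3066 + 1399.3712 = 10666.6777

10666.6777 $/yr


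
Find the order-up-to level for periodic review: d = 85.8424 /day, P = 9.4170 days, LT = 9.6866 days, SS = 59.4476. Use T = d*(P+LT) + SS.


P + LT = 19.1036
d*(P+LT) = 85.8424 * 19.1036 = 1639.8989
T = 1639.8989 + 59.4476 = 1699.3465

1699.3465 units


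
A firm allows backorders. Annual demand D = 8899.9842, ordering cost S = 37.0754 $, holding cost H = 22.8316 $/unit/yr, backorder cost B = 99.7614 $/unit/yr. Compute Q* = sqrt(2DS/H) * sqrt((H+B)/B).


sqrt(2DS/H) = 170.0139
sqrt((H+B)/B) = 1.1085
Q* = 170.0139 * 1.1085 = 188.4673

188.4673 units


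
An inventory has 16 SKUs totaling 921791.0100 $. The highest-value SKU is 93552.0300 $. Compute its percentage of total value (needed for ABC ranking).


Top item = 93552.0300
Total = 921791.0100
Percentage = 93552.0300 / 921791.0100 * 100 = 10.1489

10.1489%


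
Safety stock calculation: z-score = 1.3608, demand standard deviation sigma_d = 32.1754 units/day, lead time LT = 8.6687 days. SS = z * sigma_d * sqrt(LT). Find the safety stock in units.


sqrt(LT) = sqrt(8.6687) = 2.9443
SS = 1.3608 * 32.1754 * 2.9443 = 128.9126

128.9126 units


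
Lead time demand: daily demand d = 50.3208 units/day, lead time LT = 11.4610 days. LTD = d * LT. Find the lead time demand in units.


LTD = 50.3208 * 11.4610 = 576.7267

576.7267 units


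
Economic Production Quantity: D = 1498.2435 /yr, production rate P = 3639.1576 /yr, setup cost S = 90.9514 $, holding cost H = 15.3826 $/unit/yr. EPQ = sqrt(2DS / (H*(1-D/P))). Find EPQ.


1 - D/P = 1 - 0.4117 = 0.5883
H*(1-D/P) = 9.0496
2DS = 272534.6877
EPQ = sqrt(30115.7484) = 173.5389

173.5389 units


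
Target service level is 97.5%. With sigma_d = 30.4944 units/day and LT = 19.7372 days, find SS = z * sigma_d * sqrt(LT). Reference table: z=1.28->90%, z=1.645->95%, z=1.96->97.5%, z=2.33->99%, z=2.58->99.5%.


From the table, SL = 97.5% corresponds to z = 1.96
sqrt(LT) = sqrt(19.7372) = 4.4427
SS = 1.96 * 30.4944 * 4.4427 = 265.5333

265.5333 units


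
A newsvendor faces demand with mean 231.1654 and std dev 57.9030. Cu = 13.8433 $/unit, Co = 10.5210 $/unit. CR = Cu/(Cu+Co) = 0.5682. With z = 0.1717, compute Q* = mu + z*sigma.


CR = Cu/(Cu+Co) = 13.8433/(13.8433+10.5210) = 0.5682
z = 0.1717
Q* = 231.1654 + 0.1717 * 57.9030 = 241.1073

241.1073 units


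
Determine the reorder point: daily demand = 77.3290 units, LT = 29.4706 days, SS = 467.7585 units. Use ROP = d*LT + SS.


d*LT = 77.3290 * 29.4706 = 2278.9320
ROP = 2278.9320 + 467.7585 = 2746.6905

2746.6905 units


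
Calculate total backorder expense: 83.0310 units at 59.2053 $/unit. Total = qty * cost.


Total = 83.0310 * 59.2053 = 4915.8753

4915.8753 $


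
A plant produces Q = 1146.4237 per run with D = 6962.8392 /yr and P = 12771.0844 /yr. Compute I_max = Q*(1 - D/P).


D/P = 0.5452
1 - D/P = 0.4548
I_max = 1146.4237 * 0.4548 = 521.3896

521.3896 units


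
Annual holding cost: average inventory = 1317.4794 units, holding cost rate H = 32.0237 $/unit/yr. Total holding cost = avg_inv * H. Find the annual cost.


Cost = 1317.4794 * 32.0237 = 42190.5651

42190.5651 $/yr


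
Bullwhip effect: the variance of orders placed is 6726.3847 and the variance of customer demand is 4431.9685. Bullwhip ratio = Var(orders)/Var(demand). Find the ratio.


BW = 6726.3847 / 4431.9685 = 1.5177

1.5177


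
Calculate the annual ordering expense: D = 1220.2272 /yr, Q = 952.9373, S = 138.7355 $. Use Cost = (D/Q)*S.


Number of orders = D/Q = 1.2805
Cost = 1.2805 * 138.7355 = 177.6495

177.6495 $/yr


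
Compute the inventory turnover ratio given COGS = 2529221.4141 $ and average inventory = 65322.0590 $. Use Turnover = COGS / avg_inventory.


Turnover = 2529221.4141 / 65322.0590 = 38.7193

38.7193


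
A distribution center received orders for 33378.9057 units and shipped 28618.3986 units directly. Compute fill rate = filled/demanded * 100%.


FR = 28618.3986 / 33378.9057 * 100 = 85.7380

85.7380%


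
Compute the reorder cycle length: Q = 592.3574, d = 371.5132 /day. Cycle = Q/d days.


Cycle = 592.3574 / 371.5132 = 1.5944

1.5944 days


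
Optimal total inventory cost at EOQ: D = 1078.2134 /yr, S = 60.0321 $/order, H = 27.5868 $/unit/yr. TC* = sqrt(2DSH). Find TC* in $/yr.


2*D*S*H = 3571244.4849
TC* = sqrt(3571244.4849) = 1889.7737

1889.7737 $/yr


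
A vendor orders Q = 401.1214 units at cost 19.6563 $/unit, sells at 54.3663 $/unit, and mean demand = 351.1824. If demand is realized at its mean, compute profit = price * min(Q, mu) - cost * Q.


Sales at mu = min(401.1214, 351.1824) = 351.1824
Revenue = 54.3663 * 351.1824 = 19092.4877
Total cost = 19.6563 * 401.1214 = 7884.5626
Profit = 19092.4877 - 7884.5626 = 11207.9251

11207.9251 $


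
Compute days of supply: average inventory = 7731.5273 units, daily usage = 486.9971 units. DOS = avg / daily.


DOS = 7731.5273 / 486.9971 = 15.8759

15.8759 days


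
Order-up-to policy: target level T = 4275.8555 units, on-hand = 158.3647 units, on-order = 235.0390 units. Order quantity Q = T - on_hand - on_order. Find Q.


Inventory position = OH + OO = 158.3647 + 235.0390 = 393.4037
Q = 4275.8555 - 393.4037 = 3882.4518

3882.4518 units


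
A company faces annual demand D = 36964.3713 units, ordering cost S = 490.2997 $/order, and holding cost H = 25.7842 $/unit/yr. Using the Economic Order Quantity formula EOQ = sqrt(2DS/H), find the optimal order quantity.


2*D*S = 2 * 36964.3713 * 490.2997 = 36247240.3182
2*D*S/H = 1405792.7071
EOQ = sqrt(1405792.7071) = 1185.6613

1185.6613 units


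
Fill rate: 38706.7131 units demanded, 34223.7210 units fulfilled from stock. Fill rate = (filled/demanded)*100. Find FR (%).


FR = 34223.7210 / 38706.7131 * 100 = 88.4181

88.4181%


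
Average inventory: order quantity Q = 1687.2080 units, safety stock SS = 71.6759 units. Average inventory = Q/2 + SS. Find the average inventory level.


Q/2 = 843.6040
Avg = 843.6040 + 71.6759 = 915.2799

915.2799 units


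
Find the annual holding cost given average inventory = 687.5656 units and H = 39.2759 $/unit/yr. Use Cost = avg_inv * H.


Cost = 687.5656 * 39.2759 = 27004.7577

27004.7577 $/yr


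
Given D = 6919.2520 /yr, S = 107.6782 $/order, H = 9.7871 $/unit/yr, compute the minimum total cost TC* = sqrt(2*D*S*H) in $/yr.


2*D*S*H = 14583808.6167
TC* = sqrt(14583808.6167) = 3818.8753

3818.8753 $/yr


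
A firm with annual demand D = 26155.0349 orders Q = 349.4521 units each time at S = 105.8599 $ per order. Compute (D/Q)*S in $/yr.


Number of orders = D/Q = 74.8458
Cost = 74.8458 * 105.8599 = 7923.1728

7923.1728 $/yr


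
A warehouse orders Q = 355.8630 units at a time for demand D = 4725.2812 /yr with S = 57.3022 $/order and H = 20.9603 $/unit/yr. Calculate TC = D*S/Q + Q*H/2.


Ordering cost = D*S/Q = 760.8799
Holding cost = Q*H/2 = 3729.4976
TC = 760.8799 + 3729.4976 = 4490.3775

4490.3775 $/yr


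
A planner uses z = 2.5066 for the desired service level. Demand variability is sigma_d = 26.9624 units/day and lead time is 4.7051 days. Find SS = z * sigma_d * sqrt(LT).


sqrt(LT) = sqrt(4.7051) = 2.1691
SS = 2.5066 * 26.9624 * 2.1691 = 146.5980

146.5980 units


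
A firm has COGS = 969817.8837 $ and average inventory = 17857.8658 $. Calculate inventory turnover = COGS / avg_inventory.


Turnover = 969817.8837 / 17857.8658 = 54.3076

54.3076


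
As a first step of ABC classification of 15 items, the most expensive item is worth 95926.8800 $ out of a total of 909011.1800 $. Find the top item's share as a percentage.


Top item = 95926.8800
Total = 909011.1800
Percentage = 95926.8800 / 909011.1800 * 100 = 10.5529

10.5529%


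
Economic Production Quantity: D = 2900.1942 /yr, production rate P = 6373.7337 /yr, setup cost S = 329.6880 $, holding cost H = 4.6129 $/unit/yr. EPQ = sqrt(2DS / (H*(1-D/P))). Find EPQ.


1 - D/P = 1 - 0.4550 = 0.5450
H*(1-D/P) = 2.5139
2DS = 1912318.4508
EPQ = sqrt(760690.2465) = 872.1756

872.1756 units


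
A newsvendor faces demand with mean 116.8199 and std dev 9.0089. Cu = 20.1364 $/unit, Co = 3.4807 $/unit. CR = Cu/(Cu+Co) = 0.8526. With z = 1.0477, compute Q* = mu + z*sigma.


CR = Cu/(Cu+Co) = 20.1364/(20.1364+3.4807) = 0.8526
z = 1.0477
Q* = 116.8199 + 1.0477 * 9.0089 = 126.2585

126.2585 units


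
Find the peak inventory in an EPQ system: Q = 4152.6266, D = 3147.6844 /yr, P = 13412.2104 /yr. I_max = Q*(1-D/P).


D/P = 0.2347
1 - D/P = 0.7653
I_max = 4152.6266 * 0.7653 = 3178.0551

3178.0551 units


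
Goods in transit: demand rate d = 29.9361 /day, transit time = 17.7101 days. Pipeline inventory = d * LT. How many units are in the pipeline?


Pipeline = 29.9361 * 17.7101 = 530.1713

530.1713 units


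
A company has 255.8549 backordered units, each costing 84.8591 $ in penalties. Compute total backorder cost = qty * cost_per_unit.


Total = 255.8549 * 84.8591 = 21711.6165

21711.6165 $


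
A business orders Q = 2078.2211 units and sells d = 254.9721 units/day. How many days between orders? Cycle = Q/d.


Cycle = 2078.2211 / 254.9721 = 8.1508

8.1508 days


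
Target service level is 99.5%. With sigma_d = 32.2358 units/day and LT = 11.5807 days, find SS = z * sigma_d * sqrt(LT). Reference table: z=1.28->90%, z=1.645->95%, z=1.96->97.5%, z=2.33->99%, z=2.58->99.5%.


From the table, SL = 99.5% corresponds to z = 2.58
sqrt(LT) = sqrt(11.5807) = 3.4030
SS = 2.58 * 32.2358 * 3.4030 = 283.0255

283.0255 units


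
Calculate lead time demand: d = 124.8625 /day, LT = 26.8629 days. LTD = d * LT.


LTD = 124.8625 * 26.8629 = 3354.1689

3354.1689 units


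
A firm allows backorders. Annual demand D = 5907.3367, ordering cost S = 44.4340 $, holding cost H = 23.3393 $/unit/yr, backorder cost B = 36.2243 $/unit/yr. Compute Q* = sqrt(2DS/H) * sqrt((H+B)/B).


sqrt(2DS/H) = 149.9770
sqrt((H+B)/B) = 1.2823
Q* = 149.9770 * 1.2823 = 192.3159

192.3159 units


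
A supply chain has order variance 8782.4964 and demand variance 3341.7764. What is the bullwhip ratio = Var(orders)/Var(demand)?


BW = 8782.4964 / 3341.7764 = 2.6281

2.6281


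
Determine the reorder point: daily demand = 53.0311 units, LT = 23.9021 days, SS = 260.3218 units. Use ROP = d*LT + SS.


d*LT = 53.0311 * 23.9021 = 1267.5547
ROP = 1267.5547 + 260.3218 = 1527.8765

1527.8765 units


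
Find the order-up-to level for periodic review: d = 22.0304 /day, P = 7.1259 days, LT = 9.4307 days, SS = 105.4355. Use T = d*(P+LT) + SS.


P + LT = 16.5566
d*(P+LT) = 22.0304 * 16.5566 = 364.7485
T = 364.7485 + 105.4355 = 470.1840

470.1840 units


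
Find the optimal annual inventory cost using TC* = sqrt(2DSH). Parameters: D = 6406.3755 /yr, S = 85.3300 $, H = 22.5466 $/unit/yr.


2*D*S*H = 24650469.3049
TC* = sqrt(24650469.3049) = 4964.9239

4964.9239 $/yr


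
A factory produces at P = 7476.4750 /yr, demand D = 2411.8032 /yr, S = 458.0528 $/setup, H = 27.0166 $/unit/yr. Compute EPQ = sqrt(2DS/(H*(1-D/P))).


1 - D/P = 1 - 0.3226 = 0.6774
H*(1-D/P) = 18.3014
2DS = 2209466.4176
EPQ = sqrt(120726.4110) = 347.4571

347.4571 units


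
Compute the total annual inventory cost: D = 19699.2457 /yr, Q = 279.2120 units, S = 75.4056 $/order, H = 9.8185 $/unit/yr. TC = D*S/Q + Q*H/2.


Ordering cost = D*S/Q = 5320.0917
Holding cost = Q*H/2 = 1370.7215
TC = 5320.0917 + 1370.7215 = 6690.8132

6690.8132 $/yr


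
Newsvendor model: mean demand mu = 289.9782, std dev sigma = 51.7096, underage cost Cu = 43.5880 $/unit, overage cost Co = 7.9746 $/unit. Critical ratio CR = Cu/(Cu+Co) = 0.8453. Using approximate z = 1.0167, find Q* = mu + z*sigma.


CR = Cu/(Cu+Co) = 43.5880/(43.5880+7.9746) = 0.8453
z = 1.0167
Q* = 289.9782 + 1.0167 * 51.7096 = 342.5514

342.5514 units


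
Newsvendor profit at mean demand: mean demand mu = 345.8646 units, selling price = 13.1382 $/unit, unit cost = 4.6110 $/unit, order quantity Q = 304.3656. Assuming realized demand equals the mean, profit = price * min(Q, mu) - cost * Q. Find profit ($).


Sales at mu = min(304.3656, 345.8646) = 304.3656
Revenue = 13.1382 * 304.3656 = 3998.8161
Total cost = 4.6110 * 304.3656 = 1403.4298
Profit = 3998.8161 - 1403.4298 = 2595.3863

2595.3863 $


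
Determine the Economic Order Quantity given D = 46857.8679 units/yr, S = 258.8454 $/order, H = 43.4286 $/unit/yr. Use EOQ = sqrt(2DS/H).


2*D*S = 2 * 46857.8679 * 258.8454 = 24257887.1194
2*D*S/H = 558569.4017
EOQ = sqrt(558569.4017) = 747.3750

747.3750 units


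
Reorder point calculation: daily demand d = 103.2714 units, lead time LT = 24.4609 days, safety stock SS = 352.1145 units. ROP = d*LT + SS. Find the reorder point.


d*LT = 103.2714 * 24.4609 = 2526.1114
ROP = 2526.1114 + 352.1145 = 2878.2259

2878.2259 units


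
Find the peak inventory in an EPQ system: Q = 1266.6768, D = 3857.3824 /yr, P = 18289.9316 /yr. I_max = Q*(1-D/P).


D/P = 0.2109
1 - D/P = 0.7891
I_max = 1266.6768 * 0.7891 = 999.5322

999.5322 units


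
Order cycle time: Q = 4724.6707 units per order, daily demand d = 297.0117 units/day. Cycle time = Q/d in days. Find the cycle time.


Cycle = 4724.6707 / 297.0117 = 15.9074

15.9074 days


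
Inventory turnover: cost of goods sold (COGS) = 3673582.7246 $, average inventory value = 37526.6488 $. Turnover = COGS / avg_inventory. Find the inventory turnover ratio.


Turnover = 3673582.7246 / 37526.6488 = 97.8926

97.8926


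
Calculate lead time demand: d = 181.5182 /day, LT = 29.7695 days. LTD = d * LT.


LTD = 181.5182 * 29.7695 = 5403.7061

5403.7061 units


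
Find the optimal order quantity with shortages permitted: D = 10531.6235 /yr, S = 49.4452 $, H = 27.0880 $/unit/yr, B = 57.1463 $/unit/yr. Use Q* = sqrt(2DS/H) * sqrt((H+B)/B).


sqrt(2DS/H) = 196.0813
sqrt((H+B)/B) = 1.2141
Q* = 196.0813 * 1.2141 = 238.0601

238.0601 units


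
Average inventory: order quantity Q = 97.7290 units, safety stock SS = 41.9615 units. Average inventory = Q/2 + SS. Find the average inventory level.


Q/2 = 48.8645
Avg = 48.8645 + 41.9615 = 90.8260

90.8260 units


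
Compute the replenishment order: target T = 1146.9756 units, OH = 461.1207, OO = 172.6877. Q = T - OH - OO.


Inventory position = OH + OO = 461.1207 + 172.6877 = 633.8084
Q = 1146.9756 - 633.8084 = 513.1672

513.1672 units


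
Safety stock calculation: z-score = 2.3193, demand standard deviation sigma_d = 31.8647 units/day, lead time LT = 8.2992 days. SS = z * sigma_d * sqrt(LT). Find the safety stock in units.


sqrt(LT) = sqrt(8.2992) = 2.8808
SS = 2.3193 * 31.8647 * 2.8808 = 212.9045

212.9045 units


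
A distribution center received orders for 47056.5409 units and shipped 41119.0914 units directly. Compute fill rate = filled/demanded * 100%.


FR = 41119.0914 / 47056.5409 * 100 = 87.3823

87.3823%


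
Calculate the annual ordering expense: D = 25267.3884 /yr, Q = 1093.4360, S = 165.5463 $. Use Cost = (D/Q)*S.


Number of orders = D/Q = 23.1082
Cost = 23.1082 * 165.5463 = 3825.4847

3825.4847 $/yr


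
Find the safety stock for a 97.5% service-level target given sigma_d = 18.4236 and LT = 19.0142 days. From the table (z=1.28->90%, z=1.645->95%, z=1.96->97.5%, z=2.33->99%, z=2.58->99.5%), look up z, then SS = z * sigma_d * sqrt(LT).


From the table, SL = 97.5% corresponds to z = 1.96
sqrt(LT) = sqrt(19.0142) = 4.3605
SS = 1.96 * 18.4236 * 4.3605 = 157.4598

157.4598 units


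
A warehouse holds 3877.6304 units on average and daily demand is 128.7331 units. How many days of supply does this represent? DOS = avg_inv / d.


DOS = 3877.6304 / 128.7331 = 30.1215

30.1215 days


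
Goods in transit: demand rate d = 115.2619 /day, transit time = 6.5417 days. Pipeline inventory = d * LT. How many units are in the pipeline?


Pipeline = 115.2619 * 6.5417 = 754.0088

754.0088 units


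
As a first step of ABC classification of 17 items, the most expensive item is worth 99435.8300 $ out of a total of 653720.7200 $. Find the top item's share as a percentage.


Top item = 99435.8300
Total = 653720.7200
Percentage = 99435.8300 / 653720.7200 * 100 = 15.2108

15.2108%


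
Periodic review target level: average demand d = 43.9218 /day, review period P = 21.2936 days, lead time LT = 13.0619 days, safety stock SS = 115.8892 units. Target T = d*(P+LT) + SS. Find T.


P + LT = 34.3555
d*(P+LT) = 43.9218 * 34.3555 = 1508.9554
T = 1508.9554 + 115.8892 = 1624.8446

1624.8446 units


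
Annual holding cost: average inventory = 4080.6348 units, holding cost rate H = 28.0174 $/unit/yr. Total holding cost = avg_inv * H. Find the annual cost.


Cost = 4080.6348 * 28.0174 = 114328.7774

114328.7774 $/yr


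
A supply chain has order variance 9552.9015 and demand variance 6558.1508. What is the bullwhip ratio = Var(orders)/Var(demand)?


BW = 9552.9015 / 6558.1508 = 1.4566

1.4566


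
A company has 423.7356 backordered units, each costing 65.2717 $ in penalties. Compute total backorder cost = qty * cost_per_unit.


Total = 423.7356 * 65.2717 = 27657.9430

27657.9430 $


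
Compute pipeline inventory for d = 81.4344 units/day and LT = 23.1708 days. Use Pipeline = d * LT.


Pipeline = 81.4344 * 23.1708 = 1886.9002

1886.9002 units


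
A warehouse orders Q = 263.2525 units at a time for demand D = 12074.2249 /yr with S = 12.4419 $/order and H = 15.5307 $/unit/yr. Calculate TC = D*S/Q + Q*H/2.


Ordering cost = D*S/Q = 570.6548
Holding cost = Q*H/2 = 2044.2478
TC = 570.6548 + 2044.2478 = 2614.9026

2614.9026 $/yr


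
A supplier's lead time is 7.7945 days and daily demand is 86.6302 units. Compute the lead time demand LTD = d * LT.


LTD = 86.6302 * 7.7945 = 675.2391

675.2391 units


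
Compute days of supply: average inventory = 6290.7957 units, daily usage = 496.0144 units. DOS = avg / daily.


DOS = 6290.7957 / 496.0144 = 12.6827

12.6827 days


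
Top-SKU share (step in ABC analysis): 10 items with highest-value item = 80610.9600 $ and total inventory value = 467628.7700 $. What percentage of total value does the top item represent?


Top item = 80610.9600
Total = 467628.7700
Percentage = 80610.9600 / 467628.7700 * 100 = 17.2382

17.2382%


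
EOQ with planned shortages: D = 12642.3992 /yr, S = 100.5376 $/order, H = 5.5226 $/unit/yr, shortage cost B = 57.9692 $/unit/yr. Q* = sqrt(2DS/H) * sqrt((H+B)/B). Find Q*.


sqrt(2DS/H) = 678.4568
sqrt((H+B)/B) = 1.0466
Q* = 678.4568 * 1.0466 = 710.0393

710.0393 units


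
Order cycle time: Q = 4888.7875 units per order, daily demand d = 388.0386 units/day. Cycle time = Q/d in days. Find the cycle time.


Cycle = 4888.7875 / 388.0386 = 12.5987

12.5987 days


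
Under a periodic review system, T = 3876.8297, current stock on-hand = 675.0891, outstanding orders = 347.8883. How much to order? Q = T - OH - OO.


Inventory position = OH + OO = 675.0891 + 347.8883 = 1022.9774
Q = 3876.8297 - 1022.9774 = 2853.8523

2853.8523 units


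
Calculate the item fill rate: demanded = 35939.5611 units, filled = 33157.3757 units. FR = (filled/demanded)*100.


FR = 33157.3757 / 35939.5611 * 100 = 92.2587

92.2587%


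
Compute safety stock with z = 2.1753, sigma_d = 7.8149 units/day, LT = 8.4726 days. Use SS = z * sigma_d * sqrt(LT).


sqrt(LT) = sqrt(8.4726) = 2.9108
SS = 2.1753 * 7.8149 * 2.9108 = 49.4824

49.4824 units


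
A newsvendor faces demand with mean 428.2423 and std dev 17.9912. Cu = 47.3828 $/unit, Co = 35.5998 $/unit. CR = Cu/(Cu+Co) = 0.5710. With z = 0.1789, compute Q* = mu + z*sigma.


CR = Cu/(Cu+Co) = 47.3828/(47.3828+35.5998) = 0.5710
z = 0.1789
Q* = 428.2423 + 0.1789 * 17.9912 = 431.4609

431.4609 units


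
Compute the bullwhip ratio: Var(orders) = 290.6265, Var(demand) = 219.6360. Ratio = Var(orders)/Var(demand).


BW = 290.6265 / 219.6360 = 1.3232

1.3232


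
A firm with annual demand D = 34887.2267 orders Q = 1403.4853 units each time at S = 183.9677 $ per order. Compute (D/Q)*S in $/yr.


Number of orders = D/Q = 24.8576
Cost = 24.8576 * 183.9677 = 4572.9890

4572.9890 $/yr


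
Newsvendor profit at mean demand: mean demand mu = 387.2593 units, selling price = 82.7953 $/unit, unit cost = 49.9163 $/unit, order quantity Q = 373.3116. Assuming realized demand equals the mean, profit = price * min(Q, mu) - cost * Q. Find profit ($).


Sales at mu = min(373.3116, 387.2593) = 373.3116
Revenue = 82.7953 * 373.3116 = 30908.4459
Total cost = 49.9163 * 373.3116 = 18634.3338
Profit = 30908.4459 - 18634.3338 = 12274.1121

12274.1121 $


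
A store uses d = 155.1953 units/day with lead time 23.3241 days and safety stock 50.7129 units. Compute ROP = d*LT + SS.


d*LT = 155.1953 * 23.3241 = 3619.7907
ROP = 3619.7907 + 50.7129 = 3670.5036

3670.5036 units
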